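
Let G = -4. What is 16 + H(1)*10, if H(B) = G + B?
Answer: -14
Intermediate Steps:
H(B) = -4 + B
16 + H(1)*10 = 16 + (-4 + 1)*10 = 16 - 3*10 = 16 - 30 = -14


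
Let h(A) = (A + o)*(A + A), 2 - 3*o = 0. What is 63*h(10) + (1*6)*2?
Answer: 13452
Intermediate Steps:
o = 2/3 (o = 2/3 - 1/3*0 = 2/3 + 0 = 2/3 ≈ 0.66667)
h(A) = 2*A*(2/3 + A) (h(A) = (A + 2/3)*(A + A) = (2/3 + A)*(2*A) = 2*A*(2/3 + A))
63*h(10) + (1*6)*2 = 63*((2/3)*10*(2 + 3*10)) + (1*6)*2 = 63*((2/3)*10*(2 + 30)) + 6*2 = 63*((2/3)*10*32) + 12 = 63*(640/3) + 12 = 13440 + 12 = 13452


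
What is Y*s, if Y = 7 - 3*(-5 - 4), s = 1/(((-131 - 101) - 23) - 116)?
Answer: -34/371 ≈ -0.091644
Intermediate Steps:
s = -1/371 (s = 1/((-232 - 23) - 116) = 1/(-255 - 116) = 1/(-371) = -1/371 ≈ -0.0026954)
Y = 34 (Y = 7 - 3*(-9) = 7 + 27 = 34)
Y*s = 34*(-1/371) = -34/371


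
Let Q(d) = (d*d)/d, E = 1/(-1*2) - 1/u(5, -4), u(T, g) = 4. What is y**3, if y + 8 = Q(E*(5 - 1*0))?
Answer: -103823/64 ≈ -1622.2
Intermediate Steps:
E = -3/4 (E = 1/(-1*2) - 1/4 = 1/(-2) - 1*1/4 = 1*(-1/2) - 1/4 = -1/2 - 1/4 = -3/4 ≈ -0.75000)
Q(d) = d (Q(d) = d**2/d = d)
y = -47/4 (y = -8 - 3*(5 - 1*0)/4 = -8 - 3*(5 + 0)/4 = -8 - 3/4*5 = -8 - 15/4 = -47/4 ≈ -11.750)
y**3 = (-47/4)**3 = -103823/64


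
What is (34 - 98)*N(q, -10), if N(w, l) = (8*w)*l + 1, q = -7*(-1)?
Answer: 35776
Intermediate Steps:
q = 7
N(w, l) = 1 + 8*l*w (N(w, l) = 8*l*w + 1 = 1 + 8*l*w)
(34 - 98)*N(q, -10) = (34 - 98)*(1 + 8*(-10)*7) = -64*(1 - 560) = -64*(-559) = 35776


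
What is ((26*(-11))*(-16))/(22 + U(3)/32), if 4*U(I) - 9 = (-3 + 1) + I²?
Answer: 36608/177 ≈ 206.82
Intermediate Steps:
U(I) = 7/4 + I²/4 (U(I) = 9/4 + ((-3 + 1) + I²)/4 = 9/4 + (-2 + I²)/4 = 9/4 + (-½ + I²/4) = 7/4 + I²/4)
((26*(-11))*(-16))/(22 + U(3)/32) = ((26*(-11))*(-16))/(22 + (7/4 + (¼)*3²)/32) = (-286*(-16))/(22 + (7/4 + (¼)*9)*(1/32)) = 4576/(22 + (7/4 + 9/4)*(1/32)) = 4576/(22 + 4*(1/32)) = 4576/(22 + ⅛) = 4576/(177/8) = 4576*(8/177) = 36608/177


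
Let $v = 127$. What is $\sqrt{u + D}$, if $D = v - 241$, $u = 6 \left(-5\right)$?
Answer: $12 i \approx 12.0 i$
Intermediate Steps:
$u = -30$
$D = -114$ ($D = 127 - 241 = -114$)
$\sqrt{u + D} = \sqrt{-30 - 114} = \sqrt{-144} = 12 i$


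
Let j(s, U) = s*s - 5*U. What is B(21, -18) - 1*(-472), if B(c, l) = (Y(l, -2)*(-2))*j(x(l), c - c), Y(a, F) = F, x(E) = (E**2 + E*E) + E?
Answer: 1588072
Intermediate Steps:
x(E) = E + 2*E**2 (x(E) = (E**2 + E**2) + E = 2*E**2 + E = E + 2*E**2)
j(s, U) = s**2 - 5*U
B(c, l) = 4*l**2*(1 + 2*l)**2 (B(c, l) = (-2*(-2))*((l*(1 + 2*l))**2 - 5*(c - c)) = 4*(l**2*(1 + 2*l)**2 - 5*0) = 4*(l**2*(1 + 2*l)**2 + 0) = 4*(l**2*(1 + 2*l)**2) = 4*l**2*(1 + 2*l)**2)
B(21, -18) - 1*(-472) = 4*(-18)**2*(1 + 2*(-18))**2 - 1*(-472) = 4*324*(1 - 36)**2 + 472 = 4*324*(-35)**2 + 472 = 4*324*1225 + 472 = 1587600 + 472 = 1588072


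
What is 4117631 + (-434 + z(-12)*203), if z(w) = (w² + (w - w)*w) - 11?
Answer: 4144196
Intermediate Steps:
z(w) = -11 + w² (z(w) = (w² + 0*w) - 11 = (w² + 0) - 11 = w² - 11 = -11 + w²)
4117631 + (-434 + z(-12)*203) = 4117631 + (-434 + (-11 + (-12)²)*203) = 4117631 + (-434 + (-11 + 144)*203) = 4117631 + (-434 + 133*203) = 4117631 + (-434 + 26999) = 4117631 + 26565 = 4144196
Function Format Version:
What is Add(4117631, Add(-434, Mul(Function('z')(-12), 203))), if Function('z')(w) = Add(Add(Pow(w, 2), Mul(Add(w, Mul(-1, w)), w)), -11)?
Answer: 4144196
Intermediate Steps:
Function('z')(w) = Add(-11, Pow(w, 2)) (Function('z')(w) = Add(Add(Pow(w, 2), Mul(0, w)), -11) = Add(Add(Pow(w, 2), 0), -11) = Add(Pow(w, 2), -11) = Add(-11, Pow(w, 2)))
Add(4117631, Add(-434, Mul(Function('z')(-12), 203))) = Add(4117631, Add(-434, Mul(Add(-11, Pow(-12, 2)), 203))) = Add(4117631, Add(-434, Mul(Add(-11, 144), 203))) = Add(4117631, Add(-434, Mul(133, 203))) = Add(4117631, Add(-434, 26999)) = Add(4117631, 26565) = 4144196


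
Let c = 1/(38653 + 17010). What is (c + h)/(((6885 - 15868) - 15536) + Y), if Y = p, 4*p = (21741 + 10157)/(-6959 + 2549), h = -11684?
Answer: 5736232450620/12038433444727 ≈ 0.47649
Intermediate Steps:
p = -15949/8820 (p = ((21741 + 10157)/(-6959 + 2549))/4 = (31898/(-4410))/4 = (31898*(-1/4410))/4 = (¼)*(-15949/2205) = -15949/8820 ≈ -1.8083)
c = 1/55663 ≈ 1.7965e-5
Y = -15949/8820 ≈ -1.8083
(c + h)/(((6885 - 15868) - 15536) + Y) = (1/55663 - 11684)/(((6885 - 15868) - 15536) - 15949/8820) = -650366491/(55663*((-8983 - 15536) - 15949/8820)) = -650366491/(55663*(-24519 - 15949/8820)) = -650366491/(55663*(-216273529/8820)) = -650366491/55663*(-8820/216273529) = 5736232450620/12038433444727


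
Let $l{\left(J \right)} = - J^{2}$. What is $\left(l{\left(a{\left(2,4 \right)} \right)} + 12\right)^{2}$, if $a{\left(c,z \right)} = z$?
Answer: $16$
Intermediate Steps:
$\left(l{\left(a{\left(2,4 \right)} \right)} + 12\right)^{2} = \left(- 4^{2} + 12\right)^{2} = \left(\left(-1\right) 16 + 12\right)^{2} = \left(-16 + 12\right)^{2} = \left(-4\right)^{2} = 16$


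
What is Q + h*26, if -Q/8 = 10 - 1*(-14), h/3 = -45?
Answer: -3702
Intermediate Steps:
h = -135 (h = 3*(-45) = -135)
Q = -192 (Q = -8*(10 - 1*(-14)) = -8*(10 + 14) = -8*24 = -192)
Q + h*26 = -192 - 135*26 = -192 - 3510 = -3702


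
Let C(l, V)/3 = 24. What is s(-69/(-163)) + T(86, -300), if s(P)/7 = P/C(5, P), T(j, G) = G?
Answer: -1173439/3912 ≈ -299.96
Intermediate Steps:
C(l, V) = 72 (C(l, V) = 3*24 = 72)
s(P) = 7*P/72 (s(P) = 7*(P/72) = 7*P/72)
s(-69/(-163)) + T(86, -300) = 7*(-69/(-163))/72 - 300 = 7*(-69*(-1/163))/72 - 300 = (7/72)*(69/163) - 300 = 161/3912 - 300 = -1173439/3912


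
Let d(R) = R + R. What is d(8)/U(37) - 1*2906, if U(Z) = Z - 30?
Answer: -20326/7 ≈ -2903.7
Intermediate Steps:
d(R) = 2*R
U(Z) = -30 + Z
d(8)/U(37) - 1*2906 = (2*8)/(-30 + 37) - 1*2906 = 16/7 - 2906 = -20326/7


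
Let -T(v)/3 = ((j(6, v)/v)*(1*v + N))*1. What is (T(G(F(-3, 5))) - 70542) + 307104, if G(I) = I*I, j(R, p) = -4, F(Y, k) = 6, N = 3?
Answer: 236575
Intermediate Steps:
G(I) = I²
T(v) = 12*(3 + v)/v (T(v) = -3*(-4/v)*(1*v + 3) = -3*(-4/v)*(v + 3) = -3*(-4/v)*(3 + v) = -3*(-4*(3 + v)/v) = -(-12)*(3 + v)/v = 12*(3 + v)/v)
(T(G(F(-3, 5))) - 70542) + 307104 = ((12 + 36/(6²)) - 70542) + 307104 = ((12 + 36/36) - 70542) + 307104 = ((12 + 36*(1/36)) - 70542) + 307104 = ((12 + 1) - 70542) + 307104 = (13 - 70542) + 307104 = -70529 + 307104 = 236575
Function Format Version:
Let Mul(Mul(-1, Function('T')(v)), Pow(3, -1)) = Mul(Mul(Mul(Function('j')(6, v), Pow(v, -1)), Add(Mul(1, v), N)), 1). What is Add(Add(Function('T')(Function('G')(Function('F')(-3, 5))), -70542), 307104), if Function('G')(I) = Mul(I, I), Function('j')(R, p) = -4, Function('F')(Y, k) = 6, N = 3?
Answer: 236575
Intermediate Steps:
Function('G')(I) = Pow(I, 2)
Function('T')(v) = Mul(12, Pow(v, -1), Add(3, v)) (Function('T')(v) = Mul(-3, Mul(Mul(Mul(-4, Pow(v, -1)), Add(Mul(1, v), 3)), 1)) = Mul(-3, Mul(Mul(Mul(-4, Pow(v, -1)), Add(v, 3)), 1)) = Mul(-3, Mul(Mul(Mul(-4, Pow(v, -1)), Add(3, v)), 1)) = Mul(-3, Mul(Mul(-4, Pow(v, -1), Add(3, v)), 1)) = Mul(-3, Mul(-4, Pow(v, -1), Add(3, v))) = Mul(12, Pow(v, -1), Add(3, v)))
Add(Add(Function('T')(Function('G')(Function('F')(-3, 5))), -70542), 307104) = Add(Add(Add(12, Mul(36, Pow(Pow(6, 2), -1))), -70542), 307104) = Add(Add(Add(12, Mul(36, Pow(36, -1))), -70542), 307104) = Add(Add(Add(12, Mul(36, Rational(1, 36))), -70542), 307104) = Add(Add(Add(12, 1), -70542), 307104) = Add(Add(13, -70542), 307104) = Add(-70529, 307104) = 236575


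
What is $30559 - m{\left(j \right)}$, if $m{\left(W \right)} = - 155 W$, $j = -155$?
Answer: $6534$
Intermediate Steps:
$30559 - m{\left(j \right)} = 30559 - \left(-155\right) \left(-155\right) = 30559 - 24025 = 6534$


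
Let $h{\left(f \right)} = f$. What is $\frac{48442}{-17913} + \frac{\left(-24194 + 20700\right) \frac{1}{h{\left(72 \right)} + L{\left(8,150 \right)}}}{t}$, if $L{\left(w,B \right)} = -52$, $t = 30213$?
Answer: $- \frac{4889025157}{1804018230} \approx -2.7101$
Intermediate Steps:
$\frac{48442}{-17913} + \frac{\left(-24194 + 20700\right) \frac{1}{h{\left(72 \right)} + L{\left(8,150 \right)}}}{t} = \frac{48442}{-17913} + \frac{\left(-24194 + 20700\right) \frac{1}{72 - 52}}{30213} = 48442 \left(- \frac{1}{17913}\right) + - \frac{3494}{20} \cdot \frac{1}{30213} = - \frac{48442}{17913} + \left(-3494\right) \frac{1}{20} \cdot \frac{1}{30213} = - \frac{48442}{17913} - \frac{1747}{302130} = - \frac{4889025157}{1804018230}$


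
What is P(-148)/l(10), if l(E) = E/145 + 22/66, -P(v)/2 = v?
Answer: 25752/35 ≈ 735.77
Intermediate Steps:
P(v) = -2*v
l(E) = 1/3 + E/145 (l(E) = E*(1/145) + 22*(1/66) = E/145 + 1/3 = 1/3 + E/145)
P(-148)/l(10) = (-2*(-148))/(1/3 + (1/145)*10) = 296/(1/3 + 2/29) = 296/(35/87) = 296*(87/35) = 25752/35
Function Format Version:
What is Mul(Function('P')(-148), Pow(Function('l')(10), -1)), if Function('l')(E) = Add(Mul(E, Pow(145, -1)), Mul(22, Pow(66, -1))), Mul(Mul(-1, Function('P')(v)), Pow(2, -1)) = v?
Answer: Rational(25752, 35) ≈ 735.77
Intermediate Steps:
Function('P')(v) = Mul(-2, v)
Function('l')(E) = Add(Rational(1, 3), Mul(Rational(1, 145), E)) (Function('l')(E) = Add(Mul(E, Rational(1, 145)), Mul(22, Rational(1, 66))) = Add(Mul(Rational(1, 145), E), Rational(1, 3)) = Add(Rational(1, 3), Mul(Rational(1, 145), E)))
Mul(Function('P')(-148), Pow(Function('l')(10), -1)) = Mul(Mul(-2, -148), Pow(Add(Rational(1, 3), Mul(Rational(1, 145), 10)), -1)) = Mul(296, Pow(Add(Rational(1, 3), Rational(2, 29)), -1)) = Mul(296, Pow(Rational(35, 87), -1)) = Mul(296, Rational(87, 35)) = Rational(25752, 35)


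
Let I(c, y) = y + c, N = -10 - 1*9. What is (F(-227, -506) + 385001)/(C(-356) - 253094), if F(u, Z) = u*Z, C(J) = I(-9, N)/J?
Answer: -14829269/7508453 ≈ -1.9750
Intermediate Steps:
N = -19 (N = -10 - 9 = -19)
I(c, y) = c + y
C(J) = -28/J (C(J) = (-9 - 19)/J = -28/J)
F(u, Z) = Z*u
(F(-227, -506) + 385001)/(C(-356) - 253094) = (-506*(-227) + 385001)/(-28/(-356) - 253094) = (114862 + 385001)/(-28*(-1/356) - 253094) = 499863/(7/89 - 253094) = 499863/(-22525359/89) = 499863*(-89/22525359) = -14829269/7508453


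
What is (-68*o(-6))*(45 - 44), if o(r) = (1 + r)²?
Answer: -1700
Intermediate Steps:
(-68*o(-6))*(45 - 44) = (-68*(1 - 6)²)*(45 - 44) = -68*(-5)²*1 = -68*25*1 = -1700*1 = -1700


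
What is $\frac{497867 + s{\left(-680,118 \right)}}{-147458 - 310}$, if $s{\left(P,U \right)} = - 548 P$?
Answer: $- \frac{290169}{49256} \approx -5.891$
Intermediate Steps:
$\frac{497867 + s{\left(-680,118 \right)}}{-147458 - 310} = \frac{497867 - -372640}{-147458 - 310} = \frac{497867 + 372640}{-147458 - 310} = \frac{870507}{-147768} = 870507 \left(- \frac{1}{147768}\right) = - \frac{290169}{49256}$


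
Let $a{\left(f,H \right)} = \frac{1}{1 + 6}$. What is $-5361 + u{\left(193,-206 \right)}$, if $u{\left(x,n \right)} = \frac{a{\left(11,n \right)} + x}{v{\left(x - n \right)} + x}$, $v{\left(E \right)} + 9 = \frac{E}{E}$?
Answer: $- \frac{6941143}{1295} \approx -5360.0$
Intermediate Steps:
$a{\left(f,H \right)} = \frac{1}{7}$
$v{\left(E \right)} = -8$ ($v{\left(E \right)} = -9 + \frac{E}{E} = -9 + 1 = -8$)
$u{\left(x,n \right)} = \frac{\frac{1}{7} + x}{-8 + x}$
$-5361 + u{\left(193,-206 \right)} = -5361 + \frac{\frac{1}{7} + 193}{-8 + 193} = -5361 + \frac{1}{185} \cdot \frac{1352}{7} = -5361 + \frac{1352}{1295} = - \frac{6941143}{1295}$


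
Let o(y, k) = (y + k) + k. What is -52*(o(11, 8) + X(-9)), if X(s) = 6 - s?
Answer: -2184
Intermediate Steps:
o(y, k) = y + 2*k (o(y, k) = (k + y) + k = y + 2*k)
-52*(o(11, 8) + X(-9)) = -52*((11 + 2*8) + (6 - 1*(-9))) = -52*((11 + 16) + (6 + 9)) = -52*(27 + 15) = -52*42 = -2184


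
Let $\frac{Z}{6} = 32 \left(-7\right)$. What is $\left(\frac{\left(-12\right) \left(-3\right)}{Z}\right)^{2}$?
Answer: $\frac{9}{12544} \approx 0.00071747$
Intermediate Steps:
$Z = -1344$ ($Z = 6 \cdot 32 \left(-7\right) = 6 \left(-224\right) = -1344$)
$\left(\frac{\left(-12\right) \left(-3\right)}{Z}\right)^{2} = \left(\frac{\left(-12\right) \left(-3\right)}{-1344}\right)^{2} = \left(36 \left(- \frac{1}{1344}\right)\right)^{2} = \left(- \frac{3}{112}\right)^{2} = \frac{9}{12544}$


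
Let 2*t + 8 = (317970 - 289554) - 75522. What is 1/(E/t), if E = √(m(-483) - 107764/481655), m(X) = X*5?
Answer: 23557*I*√560311471814795/1163304589 ≈ 479.34*I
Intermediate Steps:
m(X) = 5*X
t = -23557 (t = -4 + ((317970 - 289554) - 75522)/2 = -4 + (28416 - 75522)/2 = -4 + (½)*(-47106) = -4 - 23553 = -23557)
E = I*√560311471814795/481655 (E = √(5*(-483) - 107764/481655) = √(-2415 - 107764*1/481655) = √(-2415 - 107764/481655) = √(-1163304589/481655) = I*√560311471814795/481655 ≈ 49.145*I)
1/(E/t) = 1/((I*√560311471814795/481655)/(-23557)) = 1/((I*√560311471814795/481655)*(-1/23557)) = 1/(-I*√560311471814795/11346346835) = 23557*I*√560311471814795/1163304589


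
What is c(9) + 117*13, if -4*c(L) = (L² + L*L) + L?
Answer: 5913/4 ≈ 1478.3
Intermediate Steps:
c(L) = -L²/2 - L/4 (c(L) = -((L² + L*L) + L)/4 = -((L² + L²) + L)/4 = -(2*L² + L)/4 = -(L + 2*L²)/4 = -L²/2 - L/4)
c(9) + 117*13 = -¼*9*(1 + 2*9) + 117*13 = -¼*9*(1 + 18) + 1521 = -¼*9*19 + 1521 = -171/4 + 1521 = 5913/4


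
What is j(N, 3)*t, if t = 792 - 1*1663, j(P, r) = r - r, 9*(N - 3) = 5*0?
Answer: 0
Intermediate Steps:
N = 3 (N = 3 + (5*0)/9 = 3 + (⅑)*0 = 3 + 0 = 3)
j(P, r) = 0
t = -871 (t = 792 - 1663 = -871)
j(N, 3)*t = 0*(-871) = 0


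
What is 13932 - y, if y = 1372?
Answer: 12560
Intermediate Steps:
13932 - y = 13932 - 1*1372 = 13932 - 1372 = 12560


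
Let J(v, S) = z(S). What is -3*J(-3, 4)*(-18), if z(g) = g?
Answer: 216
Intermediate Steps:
J(v, S) = S
-3*J(-3, 4)*(-18) = -3*4*(-18) = -12*(-18) = 216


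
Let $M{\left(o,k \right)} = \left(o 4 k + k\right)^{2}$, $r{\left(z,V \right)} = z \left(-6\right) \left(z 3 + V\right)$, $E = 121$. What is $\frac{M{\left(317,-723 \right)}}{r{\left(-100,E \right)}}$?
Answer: $- \frac{280594131723}{35800} \approx -7.8378 \cdot 10^{6}$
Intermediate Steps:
$r{\left(z,V \right)} = - 6 z \left(V + 3 z\right)$ ($r{\left(z,V \right)} = - 6 z \left(3 z + V\right) = - 6 z \left(V + 3 z\right)$)
$M{\left(o,k \right)} = \left(k + 4 k o\right)^{2}$ ($M{\left(o,k \right)} = \left(4 o k + k\right)^{2} = \left(4 k o + k\right)^{2} = \left(k + 4 k o\right)^{2}$)
$\frac{M{\left(317,-723 \right)}}{r{\left(-100,E \right)}} = \frac{\left(-723\right)^{2} \left(1 + 4 \cdot 317\right)^{2}}{\left(-6\right) \left(-100\right) \left(121 + 3 \left(-100\right)\right)} = \frac{522729 \left(1 + 1268\right)^{2}}{\left(-6\right) \left(-100\right) \left(121 - 300\right)} = \frac{522729 \cdot 1269^{2}}{\left(-6\right) \left(-100\right) \left(-179\right)} = \frac{522729 \cdot 1610361}{-107400} = 841782395169 \left(- \frac{1}{107400}\right) = - \frac{280594131723}{35800}$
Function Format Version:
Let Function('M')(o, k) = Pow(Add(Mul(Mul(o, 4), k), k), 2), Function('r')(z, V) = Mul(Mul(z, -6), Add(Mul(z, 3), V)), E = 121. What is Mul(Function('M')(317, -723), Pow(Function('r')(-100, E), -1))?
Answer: Rational(-280594131723, 35800) ≈ -7.8378e+6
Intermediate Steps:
Function('r')(z, V) = Mul(-6, z, Add(V, Mul(3, z))) (Function('r')(z, V) = Mul(Mul(-6, z), Add(Mul(3, z), V)) = Mul(Mul(-6, z), Add(V, Mul(3, z))) = Mul(-6, z, Add(V, Mul(3, z))))
Function('M')(o, k) = Pow(Add(k, Mul(4, k, o)), 2) (Function('M')(o, k) = Pow(Add(Mul(Mul(4, o), k), k), 2) = Pow(Add(Mul(4, k, o), k), 2) = Pow(Add(k, Mul(4, k, o)), 2))
Mul(Function('M')(317, -723), Pow(Function('r')(-100, E), -1)) = Mul(Mul(Pow(-723, 2), Pow(Add(1, Mul(4, 317)), 2)), Pow(Mul(-6, -100, Add(121, Mul(3, -100))), -1)) = Mul(Mul(522729, Pow(Add(1, 1268), 2)), Pow(Mul(-6, -100, Add(121, -300)), -1)) = Mul(Mul(522729, Pow(1269, 2)), Pow(Mul(-6, -100, -179), -1)) = Mul(Mul(522729, 1610361), Pow(-107400, -1)) = Mul(841782395169, Rational(-1, 107400)) = Rational(-280594131723, 35800)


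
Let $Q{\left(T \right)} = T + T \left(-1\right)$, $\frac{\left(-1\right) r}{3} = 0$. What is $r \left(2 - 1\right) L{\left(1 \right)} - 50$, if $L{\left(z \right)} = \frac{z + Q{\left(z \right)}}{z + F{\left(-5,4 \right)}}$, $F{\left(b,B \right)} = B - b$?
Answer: $-50$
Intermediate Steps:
$r = 0$ ($r = \left(-3\right) 0 = 0$)
$Q{\left(T \right)} = 0$ ($Q{\left(T \right)} = T - T = 0$)
$L{\left(z \right)} = \frac{z}{9 + z}$ ($L{\left(z \right)} = \frac{z + 0}{z + \left(4 - -5\right)} = \frac{z}{z + \left(4 + 5\right)} = \frac{z}{z + 9} = \frac{z}{9 + z}$)
$r \left(2 - 1\right) L{\left(1 \right)} - 50 = 0 \left(2 - 1\right) 1 \frac{1}{9 + 1} - 50 = 0 \cdot 1 \cdot 1 \cdot \frac{1}{10} - 50 = 0 \cdot 1 \cdot \frac{1}{10} - 50 = 0 \cdot \frac{1}{10} - 50 = 0 - 50 = -50$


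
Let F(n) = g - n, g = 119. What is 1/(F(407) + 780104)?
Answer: 1/779816 ≈ 1.2824e-6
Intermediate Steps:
F(n) = 119 - n
1/(F(407) + 780104) = 1/((119 - 1*407) + 780104) = 1/((119 - 407) + 780104) = 1/(-288 + 780104) = 1/779816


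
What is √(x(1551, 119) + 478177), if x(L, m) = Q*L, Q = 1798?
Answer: 25*√5227 ≈ 1807.4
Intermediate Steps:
x(L, m) = 1798*L
√(x(1551, 119) + 478177) = √(1798*1551 + 478177) = √(2788698 + 478177) = √3266875 = 25*√5227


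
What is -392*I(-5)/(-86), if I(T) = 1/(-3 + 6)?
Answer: 196/129 ≈ 1.5194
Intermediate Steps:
I(T) = ⅓ (I(T) = 1/3 = ⅓)
-392*I(-5)/(-86) = -392/(3*(-86)) = -392*(-1)/(3*86) = -392*(-1/258) = 196/129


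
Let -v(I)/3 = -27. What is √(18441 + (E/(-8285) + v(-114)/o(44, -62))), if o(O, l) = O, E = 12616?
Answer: √612663979757335/182270 ≈ 135.80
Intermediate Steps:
v(I) = 81 (v(I) = -3*(-27) = 81)
√(18441 + (E/(-8285) + v(-114)/o(44, -62))) = √(18441 + (12616/(-8285) + 81/44)) = √(18441 + (12616*(-1/8285) + 81*(1/44))) = √(18441 + (-12616/8285 + 81/44)) = √(18441 + 115981/364540) = √(6722598121/364540) = √612663979757335/182270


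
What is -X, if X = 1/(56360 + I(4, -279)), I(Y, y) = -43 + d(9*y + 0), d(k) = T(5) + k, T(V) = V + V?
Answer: -1/53816 ≈ -1.8582e-5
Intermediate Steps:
T(V) = 2*V
d(k) = 10 + k (d(k) = 2*5 + k = 10 + k)
I(Y, y) = -33 + 9*y (I(Y, y) = -43 + (10 + (9*y + 0)) = -43 + (10 + 9*y) = -33 + 9*y)
X = 1/53816 (X = 1/(56360 + (-33 + 9*(-279))) = 1/(56360 + (-33 - 2511)) = 1/(56360 - 2544) = 1/53816 ≈ 1.8582e-5)
-X = -1*1/53816 = -1/53816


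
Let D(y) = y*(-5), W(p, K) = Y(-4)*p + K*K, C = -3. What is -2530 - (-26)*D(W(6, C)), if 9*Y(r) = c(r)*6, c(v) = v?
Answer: -1620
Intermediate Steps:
Y(r) = 2*r/3 (Y(r) = (r*6)/9 = (6*r)/9 = 2*r/3)
W(p, K) = K² - 8*p/3 (W(p, K) = ((⅔)*(-4))*p + K*K = -8*p/3 + K² = K² - 8*p/3)
D(y) = -5*y
-2530 - (-26)*D(W(6, C)) = -2530 - (-26)*(-5*((-3)² - 8/3*6)) = -2530 - (-26)*(-5*(9 - 16)) = -2530 - (-26)*(-5*(-7)) = -2530 - (-26)*35 = -2530 - 1*(-910) = -2530 + 910 = -1620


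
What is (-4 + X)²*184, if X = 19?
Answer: 41400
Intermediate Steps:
(-4 + X)²*184 = (-4 + 19)²*184 = 15²*184 = 225*184 = 41400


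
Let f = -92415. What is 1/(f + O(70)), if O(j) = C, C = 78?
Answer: -1/92337 ≈ -1.0830e-5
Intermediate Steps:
O(j) = 78
1/(f + O(70)) = 1/(-92415 + 78) = 1/(-92337) = -1/92337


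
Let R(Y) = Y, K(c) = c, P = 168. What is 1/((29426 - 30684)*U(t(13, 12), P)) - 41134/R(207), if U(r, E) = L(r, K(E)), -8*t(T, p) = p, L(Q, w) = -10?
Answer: -517465513/2604060 ≈ -198.71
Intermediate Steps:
t(T, p) = -p/8
U(r, E) = -10
1/((29426 - 30684)*U(t(13, 12), P)) - 41134/R(207) = 1/((29426 - 30684)*(-10)) - 41134/207 = -1/10/(-1258) - 41134*1/207 = -1/1258*(-1/10) - 41134/207 = 1/12580 - 41134/207 = -517465513/2604060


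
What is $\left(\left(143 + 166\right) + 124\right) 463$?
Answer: $200479$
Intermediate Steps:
$\left(\left(143 + 166\right) + 124\right) 463 = \left(309 + 124\right) 463 = 433 \cdot 463 = 200479$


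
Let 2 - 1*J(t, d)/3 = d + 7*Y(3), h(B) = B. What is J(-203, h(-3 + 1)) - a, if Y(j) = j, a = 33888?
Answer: -33939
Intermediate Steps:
J(t, d) = -57 - 3*d (J(t, d) = 6 - 3*(d + 7*3) = 6 - 3*(d + 21) = 6 - 3*(21 + d) = 6 + (-63 - 3*d) = -57 - 3*d)
J(-203, h(-3 + 1)) - a = (-57 - 3*(-3 + 1)) - 1*33888 = (-57 - 3*(-2)) - 33888 = (-57 + 6) - 33888 = -51 - 33888 = -33939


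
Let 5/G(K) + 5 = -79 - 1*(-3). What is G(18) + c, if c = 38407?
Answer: 3110962/81 ≈ 38407.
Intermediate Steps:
G(K) = -5/81 (G(K) = 5/(-5 + (-79 - 1*(-3))) = 5/(-5 + (-79 + 3)) = 5/(-5 - 76) = 5/(-81) = 5*(-1/81) = -5/81)
G(18) + c = -5/81 + 38407 = 3110962/81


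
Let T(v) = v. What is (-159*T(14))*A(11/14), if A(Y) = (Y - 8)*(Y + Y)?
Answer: 176649/7 ≈ 25236.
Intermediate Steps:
A(Y) = 2*Y*(-8 + Y) (A(Y) = (-8 + Y)*(2*Y) = 2*Y*(-8 + Y))
(-159*T(14))*A(11/14) = (-159*14)*(2*(11/14)*(-8 + 11/14)) = -4452*11*(1/14)*(-8 + 11*(1/14)) = -4452*11*(-8 + 11/14)/14 = -4452*11*(-101)/(14*14) = -2226*(-1111/98) = 176649/7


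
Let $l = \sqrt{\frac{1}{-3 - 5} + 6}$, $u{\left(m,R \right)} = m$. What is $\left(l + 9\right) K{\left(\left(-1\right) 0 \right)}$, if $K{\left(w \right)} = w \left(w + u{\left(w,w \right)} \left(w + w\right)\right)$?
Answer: $0$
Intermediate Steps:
$l = \frac{\sqrt{94}}{4}$ ($l = \sqrt{\frac{1}{-8} + 6} = \sqrt{- \frac{1}{8} + 6} = \sqrt{\frac{47}{8}} = \frac{\sqrt{94}}{4} \approx 2.4238$)
$K{\left(w \right)} = w \left(w + 2 w^{2}\right)$ ($K{\left(w \right)} = w \left(w + w \left(w + w\right)\right) = w \left(w + w 2 w\right) = w \left(w + 2 w^{2}\right)$)
$\left(l + 9\right) K{\left(\left(-1\right) 0 \right)} = \left(\frac{\sqrt{94}}{4} + 9\right) \left(\left(-1\right) 0\right)^{2} \left(1 + 2 \left(\left(-1\right) 0\right)\right) = \left(9 + \frac{\sqrt{94}}{4}\right) 0^{2} \left(1 + 2 \cdot 0\right) = \left(9 + \frac{\sqrt{94}}{4}\right) 0 \left(1 + 0\right) = \left(9 + \frac{\sqrt{94}}{4}\right) 0 \cdot 1 = \left(9 + \frac{\sqrt{94}}{4}\right) 0 = 0$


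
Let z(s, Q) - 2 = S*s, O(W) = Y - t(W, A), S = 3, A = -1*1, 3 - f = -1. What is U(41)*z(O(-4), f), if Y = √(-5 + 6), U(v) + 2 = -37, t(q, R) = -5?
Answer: -780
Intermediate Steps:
f = 4 (f = 3 - 1*(-1) = 3 + 1 = 4)
A = -1
U(v) = -39 (U(v) = -2 - 37 = -39)
Y = 1 (Y = √1 = 1)
O(W) = 6 (O(W) = 1 - 1*(-5) = 1 + 5 = 6)
z(s, Q) = 2 + 3*s
U(41)*z(O(-4), f) = -39*(2 + 3*6) = -39*(2 + 18) = -39*20 = -780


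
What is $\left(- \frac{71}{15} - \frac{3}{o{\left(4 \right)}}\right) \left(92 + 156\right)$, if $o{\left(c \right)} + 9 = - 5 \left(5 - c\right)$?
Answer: $- \frac{117676}{105} \approx -1120.7$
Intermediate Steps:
$o{\left(c \right)} = -34 + 5 c$ ($o{\left(c \right)} = -9 - 5 \left(5 - c\right) = -9 + \left(-25 + 5 c\right) = -34 + 5 c$)
$\left(- \frac{71}{15} - \frac{3}{o{\left(4 \right)}}\right) \left(92 + 156\right) = \left(- \frac{71}{15} - \frac{3}{-34 + 5 \cdot 4}\right) \left(92 + 156\right) = \left(\left(-71\right) \frac{1}{15} - \frac{3}{-34 + 20}\right) 248 = \left(- \frac{71}{15} - \frac{3}{-14}\right) 248 = \left(- \frac{71}{15} - - \frac{3}{14}\right) 248 = \left(- \frac{71}{15} + \frac{3}{14}\right) 248 = \left(- \frac{949}{210}\right) 248 = - \frac{117676}{105}$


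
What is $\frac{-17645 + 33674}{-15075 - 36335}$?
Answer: $- \frac{16029}{51410} \approx -0.31179$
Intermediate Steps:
$\frac{-17645 + 33674}{-15075 - 36335} = \frac{16029}{-51410} = 16029 \left(- \frac{1}{51410}\right) = - \frac{16029}{51410}$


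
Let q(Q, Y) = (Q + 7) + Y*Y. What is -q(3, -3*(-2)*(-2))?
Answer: -154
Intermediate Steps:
q(Q, Y) = 7 + Q + Y² (q(Q, Y) = (7 + Q) + Y² = 7 + Q + Y²)
-q(3, -3*(-2)*(-2)) = -(7 + 3 + (-3*(-2)*(-2))²) = -(7 + 3 + (6*(-2))²) = -(7 + 3 + (-12)²) = -(7 + 3 + 144) = -1*154 = -154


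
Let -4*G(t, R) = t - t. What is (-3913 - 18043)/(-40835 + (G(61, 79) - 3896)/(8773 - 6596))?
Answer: 47798212/88901691 ≈ 0.53765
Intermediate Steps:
G(t, R) = 0 (G(t, R) = -(t - t)/4 = -¼*0 = 0)
(-3913 - 18043)/(-40835 + (G(61, 79) - 3896)/(8773 - 6596)) = (-3913 - 18043)/(-40835 + (0 - 3896)/(8773 - 6596)) = -21956/(-40835 - 3896/2177) = -21956/(-88901691/2177) = -21956*(-2177/88901691) = 47798212/88901691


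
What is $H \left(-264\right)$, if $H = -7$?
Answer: $1848$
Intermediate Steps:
$H \left(-264\right) = \left(-7\right) \left(-264\right) = 1848$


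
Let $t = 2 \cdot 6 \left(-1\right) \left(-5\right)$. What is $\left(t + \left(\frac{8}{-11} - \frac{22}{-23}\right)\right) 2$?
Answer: $\frac{30476}{253} \approx 120.46$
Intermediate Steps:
$t = 60$ ($t = 12 \left(-1\right) \left(-5\right) = \left(-12\right) \left(-5\right) = 60$)
$\left(t + \left(\frac{8}{-11} - \frac{22}{-23}\right)\right) 2 = \left(60 + \left(\frac{8}{-11} - \frac{22}{-23}\right)\right) 2 = \left(60 + \left(8 \left(- \frac{1}{11}\right) - - \frac{22}{23}\right)\right) 2 = \left(60 + \left(- \frac{8}{11} + \frac{22}{23}\right)\right) 2 = \left(60 + \frac{58}{253}\right) 2 = \frac{15238}{253} \cdot 2 = \frac{30476}{253}$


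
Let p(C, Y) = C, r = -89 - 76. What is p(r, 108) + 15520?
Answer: 15355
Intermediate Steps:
r = -165
p(r, 108) + 15520 = -165 + 15520 = 15355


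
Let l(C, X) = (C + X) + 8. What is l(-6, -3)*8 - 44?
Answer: -52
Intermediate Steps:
l(C, X) = 8 + C + X
l(-6, -3)*8 - 44 = (8 - 6 - 3)*8 - 44 = -1*8 - 44 = -8 - 44 = -52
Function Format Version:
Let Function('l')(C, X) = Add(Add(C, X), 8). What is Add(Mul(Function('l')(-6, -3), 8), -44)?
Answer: -52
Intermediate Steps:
Function('l')(C, X) = Add(8, C, X)
Add(Mul(Function('l')(-6, -3), 8), -44) = Add(Mul(Add(8, -6, -3), 8), -44) = Add(Mul(-1, 8), -44) = Add(-8, -44) = -52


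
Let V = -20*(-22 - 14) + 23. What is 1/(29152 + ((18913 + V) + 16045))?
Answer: 1/64853 ≈ 1.5420e-5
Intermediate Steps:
V = 743 (V = -20*(-36) + 23 = 720 + 23 = 743)
1/(29152 + ((18913 + V) + 16045)) = 1/(29152 + ((18913 + 743) + 16045)) = 1/(29152 + (19656 + 16045)) = 1/(29152 + 35701) = 1/64853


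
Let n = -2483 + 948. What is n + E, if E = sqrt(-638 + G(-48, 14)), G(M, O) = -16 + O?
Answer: -1535 + 8*I*sqrt(10) ≈ -1535.0 + 25.298*I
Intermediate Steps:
n = -1535
E = 8*I*sqrt(10) (E = sqrt(-638 + (-16 + 14)) = sqrt(-638 - 2) = sqrt(-640) = 8*I*sqrt(10) ≈ 25.298*I)
n + E = -1535 + 8*I*sqrt(10)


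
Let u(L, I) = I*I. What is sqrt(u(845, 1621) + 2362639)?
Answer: 2*sqrt(1247570) ≈ 2233.9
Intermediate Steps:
u(L, I) = I**2
sqrt(u(845, 1621) + 2362639) = sqrt(1621**2 + 2362639) = sqrt(2627641 + 2362639) = sqrt(4990280) = 2*sqrt(1247570)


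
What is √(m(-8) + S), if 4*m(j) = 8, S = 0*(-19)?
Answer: √2 ≈ 1.4142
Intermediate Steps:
S = 0
m(j) = 2 (m(j) = (¼)*8 = 2)
√(m(-8) + S) = √(2 + 0) = √2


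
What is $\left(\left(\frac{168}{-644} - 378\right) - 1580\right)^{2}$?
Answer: $\frac{2028601600}{529} \approx 3.8348 \cdot 10^{6}$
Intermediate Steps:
$\left(\left(\frac{168}{-644} - 378\right) - 1580\right)^{2} = \left(\left(168 \left(- \frac{1}{644}\right) - 378\right) - 1580\right)^{2} = \left(\left(- \frac{6}{23} - 378\right) - 1580\right)^{2} = \left(- \frac{8700}{23} - 1580\right)^{2} = \left(- \frac{45040}{23}\right)^{2} = \frac{2028601600}{529}$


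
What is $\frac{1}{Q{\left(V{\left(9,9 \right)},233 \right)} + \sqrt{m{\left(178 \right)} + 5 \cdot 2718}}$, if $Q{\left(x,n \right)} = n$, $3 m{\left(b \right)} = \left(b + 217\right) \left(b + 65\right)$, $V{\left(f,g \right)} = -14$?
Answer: $\frac{233}{8704} - \frac{3 \sqrt{5065}}{8704} \approx 0.0022396$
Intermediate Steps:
$m{\left(b \right)} = \frac{\left(65 + b\right) \left(217 + b\right)}{3}$ ($m{\left(b \right)} = \frac{\left(b + 217\right) \left(b + 65\right)}{3} = \frac{\left(217 + b\right) \left(65 + b\right)}{3} = \frac{\left(65 + b\right) \left(217 + b\right)}{3}$)
$\frac{1}{Q{\left(V{\left(9,9 \right)},233 \right)} + \sqrt{m{\left(178 \right)} + 5 \cdot 2718}} = \frac{1}{233 + \sqrt{\left(\frac{14105}{3} + 94 \cdot 178 + \frac{178^{2}}{3}\right) + 5 \cdot 2718}} = \frac{1}{233 + \sqrt{\left(\frac{14105}{3} + 16732 + \frac{1}{3} \cdot 31684\right) + 13590}} = \frac{1}{233 + \sqrt{\left(\frac{14105}{3} + 16732 + \frac{31684}{3}\right) + 13590}} = \frac{1}{233 + \sqrt{31995 + 13590}} = \frac{1}{233 + \sqrt{45585}} = \frac{1}{233 + 3 \sqrt{5065}}$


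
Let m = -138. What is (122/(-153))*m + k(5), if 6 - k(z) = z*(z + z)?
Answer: 3368/51 ≈ 66.039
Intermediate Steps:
k(z) = 6 - 2*z² (k(z) = 6 - z*(z + z) = 6 - z*2*z = 6 - 2*z²)
(122/(-153))*m + k(5) = (122/(-153))*(-138) + (6 - 2*5²) = (122*(-1/153))*(-138) + (6 - 2*25) = -122/153*(-138) + (6 - 50) = 5612/51 - 44 = 3368/51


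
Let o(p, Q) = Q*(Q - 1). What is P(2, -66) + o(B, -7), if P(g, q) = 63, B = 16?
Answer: 119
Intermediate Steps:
o(p, Q) = Q*(-1 + Q)
P(2, -66) + o(B, -7) = 63 - 7*(-1 - 7) = 63 - 7*(-8) = 63 + 56 = 119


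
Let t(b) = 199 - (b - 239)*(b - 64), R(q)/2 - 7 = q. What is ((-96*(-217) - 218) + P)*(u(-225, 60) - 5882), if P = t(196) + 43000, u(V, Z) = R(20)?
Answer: -404981892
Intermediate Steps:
R(q) = 14 + 2*q
u(V, Z) = 54 (u(V, Z) = 14 + 2*20 = 14 + 40 = 54)
t(b) = 199 - (-239 + b)*(-64 + b)
P = 48875 (P = (-15097 - 1*196² + 303*196) + 43000 = (-15097 - 1*38416 + 59388) + 43000 = (-15097 - 38416 + 59388) + 43000 = 5875 + 43000 = 48875)
((-96*(-217) - 218) + P)*(u(-225, 60) - 5882) = ((-96*(-217) - 218) + 48875)*(54 - 5882) = ((20832 - 218) + 48875)*(-5828) = (20614 + 48875)*(-5828) = 69489*(-5828) = -404981892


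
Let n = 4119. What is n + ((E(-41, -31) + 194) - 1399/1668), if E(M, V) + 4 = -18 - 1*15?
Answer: 7130969/1668 ≈ 4275.2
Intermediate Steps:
E(M, V) = -37 (E(M, V) = -4 + (-18 - 1*15) = -4 + (-18 - 15) = -4 - 33 = -37)
n + ((E(-41, -31) + 194) - 1399/1668) = 4119 + ((-37 + 194) - 1399/1668) = 4119 + (157 - 1399*1/1668) = 4119 + (157 - 1399/1668) = 4119 + 260477/1668 = 7130969/1668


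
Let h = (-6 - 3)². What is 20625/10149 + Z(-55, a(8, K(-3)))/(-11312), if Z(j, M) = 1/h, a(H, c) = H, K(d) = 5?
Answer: 6299366617/3099748176 ≈ 2.0322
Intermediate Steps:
h = 81 (h = (-9)² = 81)
Z(j, M) = 1/81
20625/10149 + Z(-55, a(8, K(-3)))/(-11312) = 20625/10149 + (1/81)/(-11312) = 20625*(1/10149) + (1/81)*(-1/11312) = 6875/3383 - 1/916272 = 6299366617/3099748176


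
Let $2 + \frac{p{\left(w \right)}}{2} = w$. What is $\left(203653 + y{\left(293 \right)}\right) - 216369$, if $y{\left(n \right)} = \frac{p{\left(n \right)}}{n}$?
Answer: $- \frac{3725206}{293} \approx -12714.0$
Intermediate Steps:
$p{\left(w \right)} = -4 + 2 w$
$y{\left(n \right)} = \frac{-4 + 2 n}{n}$
$\left(203653 + y{\left(293 \right)}\right) - 216369 = \left(203653 + \left(2 - \frac{4}{293}\right)\right) - 216369 = \left(203653 + \frac{582}{293}\right) - 216369 = \frac{59670911}{293} - 216369 = - \frac{3725206}{293}$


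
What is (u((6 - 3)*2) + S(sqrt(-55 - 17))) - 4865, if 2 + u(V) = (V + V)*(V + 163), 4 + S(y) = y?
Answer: -2843 + 6*I*sqrt(2) ≈ -2843.0 + 8.4853*I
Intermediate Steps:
S(y) = -4 + y
u(V) = -2 + 2*V*(163 + V) (u(V) = -2 + (V + V)*(V + 163) = -2 + (2*V)*(163 + V) = -2 + 2*V*(163 + V))
(u((6 - 3)*2) + S(sqrt(-55 - 17))) - 4865 = ((-2 + 2*((6 - 3)*2)**2 + 326*((6 - 3)*2)) + (-4 + sqrt(-55 - 17))) - 4865 = ((-2 + 2*(3*2)**2 + 326*(3*2)) + (-4 + sqrt(-72))) - 4865 = ((-2 + 2*6**2 + 326*6) + (-4 + 6*I*sqrt(2))) - 4865 = ((-2 + 2*36 + 1956) + (-4 + 6*I*sqrt(2))) - 4865 = ((-2 + 72 + 1956) + (-4 + 6*I*sqrt(2))) - 4865 = (2026 + (-4 + 6*I*sqrt(2))) - 4865 = (2022 + 6*I*sqrt(2)) - 4865 = -2843 + 6*I*sqrt(2)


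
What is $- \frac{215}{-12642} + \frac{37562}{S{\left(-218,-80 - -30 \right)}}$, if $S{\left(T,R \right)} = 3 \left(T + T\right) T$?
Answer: $\frac{1039079}{6986028} \approx 0.14874$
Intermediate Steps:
$S{\left(T,R \right)} = 6 T^{2}$ ($S{\left(T,R \right)} = 3 \cdot 2 T T = 6 T T = 6 T^{2}$)
$- \frac{215}{-12642} + \frac{37562}{S{\left(-218,-80 - -30 \right)}} = - \frac{215}{-12642} + \frac{37562}{6 \left(-218\right)^{2}} = \left(-215\right) \left(- \frac{1}{12642}\right) + \frac{37562}{6 \cdot 47524} = \frac{5}{294} + \frac{37562}{285144} = \frac{5}{294} + 37562 \cdot \frac{1}{285144} = \frac{5}{294} + \frac{18781}{142572} = \frac{1039079}{6986028}$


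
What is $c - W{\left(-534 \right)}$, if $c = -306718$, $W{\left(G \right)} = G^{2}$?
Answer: $-591874$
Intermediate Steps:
$c - W{\left(-534 \right)} = -306718 - \left(-534\right)^{2} = -306718 - 285156 = -591874$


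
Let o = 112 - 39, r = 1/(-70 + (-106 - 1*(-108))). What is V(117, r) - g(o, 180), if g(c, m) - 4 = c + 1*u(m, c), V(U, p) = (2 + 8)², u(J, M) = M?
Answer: -50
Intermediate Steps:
r = -1/68 (r = 1/(-70 + (-106 + 108)) = 1/(-70 + 2) = 1/(-68) = -1/68 ≈ -0.014706)
V(U, p) = 100 (V(U, p) = 10² = 100)
o = 73
g(c, m) = 4 + 2*c (g(c, m) = 4 + (c + 1*c) = 4 + (c + c) = 4 + 2*c)
V(117, r) - g(o, 180) = 100 - (4 + 2*73) = 100 - (4 + 146) = 100 - 1*150 = 100 - 150 = -50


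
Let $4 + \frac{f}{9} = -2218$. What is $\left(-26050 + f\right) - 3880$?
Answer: $-49928$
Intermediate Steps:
$f = -19998$ ($f = -36 + 9 \left(-2218\right) = -36 - 19962 = -19998$)
$\left(-26050 + f\right) - 3880 = \left(-26050 - 19998\right) - 3880 = -46048 - 3880 = -49928$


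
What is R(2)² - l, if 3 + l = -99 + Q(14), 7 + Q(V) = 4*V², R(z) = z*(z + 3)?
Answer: -575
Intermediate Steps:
R(z) = z*(3 + z)
Q(V) = -7 + 4*V²
l = 675 (l = -3 + (-99 + (-7 + 4*14²)) = -3 + (-99 + (-7 + 4*196)) = -3 + (-99 + (-7 + 784)) = -3 + (-99 + 777) = -3 + 678 = 675)
R(2)² - l = (2*(3 + 2))² - 1*675 = (2*5)² - 675 = 10² - 675 = 100 - 675 = -575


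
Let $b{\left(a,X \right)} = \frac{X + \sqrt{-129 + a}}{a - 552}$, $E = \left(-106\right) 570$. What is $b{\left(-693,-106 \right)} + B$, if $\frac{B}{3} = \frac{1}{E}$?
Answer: $\frac{426719}{5014860} - \frac{i \sqrt{822}}{1245} \approx 0.085091 - 0.023029 i$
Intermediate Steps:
$E = -60420$
$b{\left(a,X \right)} = \frac{X + \sqrt{-129 + a}}{-552 + a}$
$B = - \frac{1}{20140}$ ($B = \frac{3}{-60420} = 3 \left(- \frac{1}{60420}\right) = - \frac{1}{20140} \approx -4.9652 \cdot 10^{-5}$)
$b{\left(-693,-106 \right)} + B = \frac{-106 + \sqrt{-129 - 693}}{-552 - 693} - \frac{1}{20140} = \frac{-106 + \sqrt{-822}}{-1245} - \frac{1}{20140} = - \frac{-106 + i \sqrt{822}}{1245} - \frac{1}{20140} = \left(\frac{106}{1245} - \frac{i \sqrt{822}}{1245}\right) - \frac{1}{20140} = \frac{426719}{5014860} - \frac{i \sqrt{822}}{1245}$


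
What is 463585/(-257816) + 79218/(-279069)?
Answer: -49931956751/23982817768 ≈ -2.0820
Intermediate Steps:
463585/(-257816) + 79218/(-279069) = 463585*(-1/257816) + 79218*(-1/279069) = -463585/257816 - 26406/93023 = -49931956751/23982817768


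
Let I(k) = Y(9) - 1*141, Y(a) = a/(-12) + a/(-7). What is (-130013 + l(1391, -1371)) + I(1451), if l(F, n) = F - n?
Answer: -3567033/28 ≈ -1.2739e+5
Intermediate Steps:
Y(a) = -19*a/84 (Y(a) = a*(-1/12) + a*(-⅐) = -a/12 - a/7 = -19*a/84)
I(k) = -4005/28 (I(k) = -19/84*9 - 1*141 = -57/28 - 141 = -4005/28)
(-130013 + l(1391, -1371)) + I(1451) = (-130013 + (1391 - 1*(-1371))) - 4005/28 = (-130013 + (1391 + 1371)) - 4005/28 = (-130013 + 2762) - 4005/28 = -127251 - 4005/28 = -3567033/28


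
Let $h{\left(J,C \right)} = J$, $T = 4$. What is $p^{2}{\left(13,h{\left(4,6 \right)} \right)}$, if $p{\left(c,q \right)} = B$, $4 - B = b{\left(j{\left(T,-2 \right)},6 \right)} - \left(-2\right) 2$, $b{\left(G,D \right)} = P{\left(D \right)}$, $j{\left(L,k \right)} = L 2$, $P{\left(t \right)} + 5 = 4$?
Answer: $1$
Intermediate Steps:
$P{\left(t \right)} = -1$ ($P{\left(t \right)} = -5 + 4 = -1$)
$j{\left(L,k \right)} = 2 L$
$b{\left(G,D \right)} = -1$
$B = 1$ ($B = 4 - \left(-1 - \left(-2\right) 2\right) = 4 - \left(-1 - -4\right) = 4 - \left(-1 + 4\right) = 4 - 3 = 1$)
$p{\left(c,q \right)} = 1$
$p^{2}{\left(13,h{\left(4,6 \right)} \right)} = 1^{2} = 1$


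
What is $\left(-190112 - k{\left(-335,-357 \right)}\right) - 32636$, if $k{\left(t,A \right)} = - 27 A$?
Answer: $-232387$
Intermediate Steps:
$\left(-190112 - k{\left(-335,-357 \right)}\right) - 32636 = \left(-190112 - \left(-27\right) \left(-357\right)\right) - 32636 = \left(-190112 - 9639\right) - 32636 = -199751 - 32636 = -232387$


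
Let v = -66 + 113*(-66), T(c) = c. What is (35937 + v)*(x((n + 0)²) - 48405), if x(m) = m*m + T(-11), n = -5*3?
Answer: 62764317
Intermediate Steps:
n = -15
v = -7524 (v = -66 - 7458 = -7524)
x(m) = -11 + m² (x(m) = m*m - 11 = m² - 11 = -11 + m²)
(35937 + v)*(x((n + 0)²) - 48405) = (35937 - 7524)*((-11 + ((-15 + 0)²)²) - 48405) = 28413*((-11 + ((-15)²)²) - 48405) = 28413*((-11 + 225²) - 48405) = 28413*((-11 + 50625) - 48405) = 28413*(50614 - 48405) = 28413*2209 = 62764317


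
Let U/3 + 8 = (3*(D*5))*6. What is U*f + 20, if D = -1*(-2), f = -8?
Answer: -4108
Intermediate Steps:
D = 2
U = 516 (U = -24 + 3*((3*(2*5))*6) = -24 + 3*((3*10)*6) = -24 + 3*(30*6) = -24 + 3*180 = -24 + 540 = 516)
U*f + 20 = 516*(-8) + 20 = -4128 + 20 = -4108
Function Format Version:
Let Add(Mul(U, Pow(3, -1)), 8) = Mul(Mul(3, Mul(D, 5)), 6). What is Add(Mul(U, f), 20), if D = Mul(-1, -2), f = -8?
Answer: -4108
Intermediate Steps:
D = 2
U = 516 (U = Add(-24, Mul(3, Mul(Mul(3, Mul(2, 5)), 6))) = Add(-24, Mul(3, Mul(Mul(3, 10), 6))) = Add(-24, Mul(3, Mul(30, 6))) = Add(-24, Mul(3, 180)) = Add(-24, 540) = 516)
Add(Mul(U, f), 20) = Add(Mul(516, -8), 20) = Add(-4128, 20) = -4108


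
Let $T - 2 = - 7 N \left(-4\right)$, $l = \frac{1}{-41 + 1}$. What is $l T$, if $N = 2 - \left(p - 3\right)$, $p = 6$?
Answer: $\frac{13}{20} \approx 0.65$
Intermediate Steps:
$l = - \frac{1}{40}$ ($l = \frac{1}{-40} = - \frac{1}{40} \approx -0.025$)
$N = -1$ ($N = 2 - \left(6 - 3\right) = 2 - 3 = -1$)
$T = -26$ ($T = 2 + \left(-7\right) \left(-1\right) \left(-4\right) = 2 + 7 \left(-4\right) = 2 - 28 = -26$)
$l T = \left(- \frac{1}{40}\right) \left(-26\right) = \frac{13}{20}$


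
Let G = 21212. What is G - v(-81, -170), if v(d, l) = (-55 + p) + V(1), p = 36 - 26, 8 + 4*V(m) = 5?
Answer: 85031/4 ≈ 21258.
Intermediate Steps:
V(m) = -3/4 (V(m) = -2 + (1/4)*5 = -2 + 5/4 = -3/4)
p = 10
v(d, l) = -183/4 (v(d, l) = (-55 + 10) - 3/4 = -45 - 3/4 = -183/4)
G - v(-81, -170) = 21212 - 1*(-183/4) = 21212 + 183/4 = 85031/4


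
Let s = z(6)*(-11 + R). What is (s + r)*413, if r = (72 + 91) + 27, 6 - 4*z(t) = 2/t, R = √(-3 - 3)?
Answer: 864409/12 + 7021*I*√6/12 ≈ 72034.0 + 1433.2*I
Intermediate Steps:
R = I*√6 (R = √(-6) = I*√6 ≈ 2.4495*I)
z(t) = 3/2 - 1/(2*t)
s = -187/12 + 17*I*√6/12 (s = ((½)*(-1 + 3*6)/6)*(-11 + I*√6) = ((½)*(⅙)*(-1 + 18))*(-11 + I*√6) = ((½)*(⅙)*17)*(-11 + I*√6) = 17*(-11 + I*√6)/12 = -187/12 + 17*I*√6/12 ≈ -15.583 + 3.4701*I)
r = 190 (r = 163 + 27 = 190)
(s + r)*413 = ((-187/12 + 17*I*√6/12) + 190)*413 = (2093/12 + 17*I*√6/12)*413 = 864409/12 + 7021*I*√6/12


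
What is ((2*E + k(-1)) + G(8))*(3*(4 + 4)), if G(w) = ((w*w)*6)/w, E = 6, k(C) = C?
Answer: 1416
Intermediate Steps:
G(w) = 6*w (G(w) = (w²*6)/w = (6*w²)/w = 6*w)
((2*E + k(-1)) + G(8))*(3*(4 + 4)) = ((2*6 - 1) + 6*8)*(3*(4 + 4)) = ((12 - 1) + 48)*(3*8) = (11 + 48)*24 = 59*24 = 1416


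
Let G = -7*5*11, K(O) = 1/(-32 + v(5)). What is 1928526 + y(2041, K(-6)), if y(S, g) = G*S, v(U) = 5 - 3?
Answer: 1142741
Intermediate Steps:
v(U) = 2
K(O) = -1/30 (K(O) = 1/(-32 + 2) = 1/(-30) = -1/30)
G = -385 (G = -35*11 = -385)
y(S, g) = -385*S
1928526 + y(2041, K(-6)) = 1928526 - 385*2041 = 1928526 - 785785 = 1142741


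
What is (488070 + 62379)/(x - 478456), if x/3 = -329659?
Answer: -550449/1467433 ≈ -0.37511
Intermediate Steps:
x = -988977 (x = 3*(-329659) = -988977)
(488070 + 62379)/(x - 478456) = (488070 + 62379)/(-988977 - 478456) = 550449/(-1467433) = 550449*(-1/1467433) = -550449/1467433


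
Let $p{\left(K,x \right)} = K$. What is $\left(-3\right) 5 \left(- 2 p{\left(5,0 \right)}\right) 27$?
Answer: $4050$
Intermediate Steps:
$\left(-3\right) 5 \left(- 2 p{\left(5,0 \right)}\right) 27 = \left(-3\right) 5 \left(\left(-2\right) 5\right) 27 = \left(-15\right) \left(-10\right) 27 = 150 \cdot 27 = 4050$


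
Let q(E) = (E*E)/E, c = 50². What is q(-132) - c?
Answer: -2632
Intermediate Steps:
c = 2500
q(E) = E (q(E) = E²/E = E)
q(-132) - c = -132 - 1*2500 = -132 - 2500 = -2632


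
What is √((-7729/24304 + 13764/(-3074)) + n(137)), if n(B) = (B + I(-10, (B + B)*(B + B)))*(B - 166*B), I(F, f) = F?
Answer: I*√5109708712337004607/1334116 ≈ 1694.4*I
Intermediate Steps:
n(B) = -165*B*(-10 + B) (n(B) = (B - 10)*(B - 166*B) = (-10 + B)*(-165*B) = -165*B*(-10 + B))
√((-7729/24304 + 13764/(-3074)) + n(137)) = √((-7729/24304 + 13764/(-3074)) + 165*137*(10 - 1*137)) = √((-7729*1/24304 + 13764*(-1/3074)) + 165*137*(10 - 137)) = √((-7729/24304 - 6882/1537) + 165*137*(-127)) = √(-179139601/37355248 - 2870835) = √(-107240932531681/37355248) = I*√5109708712337004607/1334116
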